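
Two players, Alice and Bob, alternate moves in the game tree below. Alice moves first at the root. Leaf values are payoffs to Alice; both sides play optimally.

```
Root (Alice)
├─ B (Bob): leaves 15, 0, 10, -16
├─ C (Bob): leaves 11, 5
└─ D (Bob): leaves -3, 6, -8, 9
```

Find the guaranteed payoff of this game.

B (Bob): min(15, 0, 10, -16) = -16
C (Bob): min(11, 5) = 5
D (Bob): min(-3, 6, -8, 9) = -8
Root (Alice): max(-16, 5, -8) = 5

5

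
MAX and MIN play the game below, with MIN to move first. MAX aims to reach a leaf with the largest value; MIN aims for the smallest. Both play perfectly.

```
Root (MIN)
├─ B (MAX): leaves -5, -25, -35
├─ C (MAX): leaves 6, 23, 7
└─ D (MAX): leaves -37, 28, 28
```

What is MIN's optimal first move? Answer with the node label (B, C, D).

B

B (MAX): max(-5, -25, -35) = -5
C (MAX): max(6, 23, 7) = 23
D (MAX): max(-37, 28, 28) = 28
Root (MIN): min(-5, 23, 28) = -5
MIN picks the child with the lowest value: B (value -5).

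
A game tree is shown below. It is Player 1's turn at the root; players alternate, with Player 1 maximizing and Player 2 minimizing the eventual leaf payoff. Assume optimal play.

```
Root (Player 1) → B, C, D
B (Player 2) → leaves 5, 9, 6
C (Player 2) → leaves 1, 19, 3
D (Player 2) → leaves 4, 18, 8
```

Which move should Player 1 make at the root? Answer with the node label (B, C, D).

B (Player 2): min(5, 9, 6) = 5
C (Player 2): min(1, 19, 3) = 1
D (Player 2): min(4, 18, 8) = 4
Root (Player 1): max(5, 1, 4) = 5
Player 1 picks the child with the highest value: B (value 5).

B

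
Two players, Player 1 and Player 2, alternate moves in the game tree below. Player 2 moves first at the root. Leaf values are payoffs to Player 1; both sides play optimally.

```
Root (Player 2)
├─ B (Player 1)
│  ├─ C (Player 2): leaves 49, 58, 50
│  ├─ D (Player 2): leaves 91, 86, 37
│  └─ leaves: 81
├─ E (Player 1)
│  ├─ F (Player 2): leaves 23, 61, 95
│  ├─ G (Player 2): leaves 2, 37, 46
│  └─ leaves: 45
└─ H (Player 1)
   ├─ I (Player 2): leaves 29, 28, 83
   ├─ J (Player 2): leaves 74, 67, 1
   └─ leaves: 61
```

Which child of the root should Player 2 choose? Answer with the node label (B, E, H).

C (Player 2): min(49, 58, 50) = 49
D (Player 2): min(91, 86, 37) = 37
B (Player 1): max(49, 37, 81) = 81
F (Player 2): min(23, 61, 95) = 23
G (Player 2): min(2, 37, 46) = 2
E (Player 1): max(23, 2, 45) = 45
I (Player 2): min(29, 28, 83) = 28
J (Player 2): min(74, 67, 1) = 1
H (Player 1): max(28, 1, 61) = 61
Root (Player 2): min(81, 45, 61) = 45
Player 2 picks the child with the lowest value: E (value 45).

E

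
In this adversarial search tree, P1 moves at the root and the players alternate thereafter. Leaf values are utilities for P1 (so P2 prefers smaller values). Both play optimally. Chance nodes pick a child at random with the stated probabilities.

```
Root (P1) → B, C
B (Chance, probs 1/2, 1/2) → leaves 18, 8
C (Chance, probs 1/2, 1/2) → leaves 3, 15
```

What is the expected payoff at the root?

13

B (Chance): 1/2·18 + 1/2·8 = 13
C (Chance): 1/2·3 + 1/2·15 = 9
Root (P1): max(13, 9) = 13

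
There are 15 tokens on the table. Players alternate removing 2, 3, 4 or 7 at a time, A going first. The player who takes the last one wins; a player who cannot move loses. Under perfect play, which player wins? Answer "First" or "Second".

First

W/L table (W = player to move can force a win):
i:   0  1  2  3  4  5  6  7  8  9 10 11 12 13 14 15
     L  L  W  W  W  W  L  W  W  W  W  L  L  W  W  W
Position 15 is W, so the first player wins.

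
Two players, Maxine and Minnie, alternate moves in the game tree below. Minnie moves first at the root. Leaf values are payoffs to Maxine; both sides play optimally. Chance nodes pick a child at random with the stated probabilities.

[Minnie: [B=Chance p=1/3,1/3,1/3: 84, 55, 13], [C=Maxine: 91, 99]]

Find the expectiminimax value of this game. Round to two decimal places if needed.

B (Chance): 1/3·84 + 1/3·55 + 1/3·13 = 50.67
C (Maxine): max(91, 99) = 99
Root (Minnie): min(50.67, 99) = 50.67

50.67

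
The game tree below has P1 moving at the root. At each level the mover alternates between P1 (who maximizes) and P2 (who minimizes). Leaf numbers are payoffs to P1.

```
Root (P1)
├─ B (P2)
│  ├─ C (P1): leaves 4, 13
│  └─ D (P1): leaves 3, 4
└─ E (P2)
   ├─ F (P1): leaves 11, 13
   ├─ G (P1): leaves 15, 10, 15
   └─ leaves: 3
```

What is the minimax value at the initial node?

C (P1): max(4, 13) = 13
D (P1): max(3, 4) = 4
B (P2): min(13, 4) = 4
F (P1): max(11, 13) = 13
G (P1): max(15, 10, 15) = 15
E (P2): min(13, 15, 3) = 3
Root (P1): max(4, 3) = 4

4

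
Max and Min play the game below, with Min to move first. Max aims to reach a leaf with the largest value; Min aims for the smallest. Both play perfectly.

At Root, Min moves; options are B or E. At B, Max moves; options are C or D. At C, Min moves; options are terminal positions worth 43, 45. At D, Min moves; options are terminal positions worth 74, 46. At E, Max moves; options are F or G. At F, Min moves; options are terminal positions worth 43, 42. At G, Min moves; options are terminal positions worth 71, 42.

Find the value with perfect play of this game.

C (Min): min(43, 45) = 43
D (Min): min(74, 46) = 46
B (Max): max(43, 46) = 46
F (Min): min(43, 42) = 42
G (Min): min(71, 42) = 42
E (Max): max(42, 42) = 42
Root (Min): min(46, 42) = 42

42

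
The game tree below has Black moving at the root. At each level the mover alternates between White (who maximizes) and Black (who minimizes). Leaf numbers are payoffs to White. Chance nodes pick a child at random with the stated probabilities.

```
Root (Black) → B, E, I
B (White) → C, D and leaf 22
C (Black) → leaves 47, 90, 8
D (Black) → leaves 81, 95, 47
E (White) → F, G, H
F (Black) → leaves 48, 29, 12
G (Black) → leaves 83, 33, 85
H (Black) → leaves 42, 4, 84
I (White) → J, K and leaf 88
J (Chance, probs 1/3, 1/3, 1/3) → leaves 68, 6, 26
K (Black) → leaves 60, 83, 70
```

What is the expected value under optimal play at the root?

C (Black): min(47, 90, 8) = 8
D (Black): min(81, 95, 47) = 47
B (White): max(8, 47, 22) = 47
F (Black): min(48, 29, 12) = 12
G (Black): min(83, 33, 85) = 33
H (Black): min(42, 4, 84) = 4
E (White): max(12, 33, 4) = 33
J (Chance): 1/3·68 + 1/3·6 + 1/3·26 = 33.33
K (Black): min(60, 83, 70) = 60
I (White): max(33.33, 60, 88) = 88
Root (Black): min(47, 33, 88) = 33

33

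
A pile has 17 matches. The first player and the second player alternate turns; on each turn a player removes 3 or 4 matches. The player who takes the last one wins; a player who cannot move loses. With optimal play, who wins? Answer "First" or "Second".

First

Positions where the player to move wins (W) vs loses (L):
i:   0  1  2  3  4  5  6  7  8  9 10 11 12 13 14 15 16 17
     L  L  L  W  W  W  W  L  L  L  W  W  W  W  L  L  L  W
Position 17 is W, so the first player wins.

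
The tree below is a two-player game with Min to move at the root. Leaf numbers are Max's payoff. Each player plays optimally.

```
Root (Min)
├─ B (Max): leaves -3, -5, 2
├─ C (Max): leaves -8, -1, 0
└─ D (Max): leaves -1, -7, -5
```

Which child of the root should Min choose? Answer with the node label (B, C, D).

B (Max): max(-3, -5, 2) = 2
C (Max): max(-8, -1, 0) = 0
D (Max): max(-1, -7, -5) = -1
Root (Min): min(2, 0, -1) = -1
Min picks the child with the lowest value: D (value -1).

D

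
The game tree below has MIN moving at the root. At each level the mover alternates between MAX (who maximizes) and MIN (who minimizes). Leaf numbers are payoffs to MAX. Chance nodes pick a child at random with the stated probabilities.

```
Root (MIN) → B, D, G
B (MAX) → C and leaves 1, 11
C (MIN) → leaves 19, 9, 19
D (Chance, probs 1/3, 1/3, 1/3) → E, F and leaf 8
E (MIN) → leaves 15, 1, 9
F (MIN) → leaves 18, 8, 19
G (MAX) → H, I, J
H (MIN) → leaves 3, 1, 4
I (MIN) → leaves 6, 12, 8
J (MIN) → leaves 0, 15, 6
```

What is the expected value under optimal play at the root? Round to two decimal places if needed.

C (MIN): min(19, 9, 19) = 9
B (MAX): max(9, 1, 11) = 11
E (MIN): min(15, 1, 9) = 1
F (MIN): min(18, 8, 19) = 8
D (Chance): 1/3·1 + 1/3·8 + 1/3·8 = 5.67
H (MIN): min(3, 1, 4) = 1
I (MIN): min(6, 12, 8) = 6
J (MIN): min(0, 15, 6) = 0
G (MAX): max(1, 6, 0) = 6
Root (MIN): min(11, 5.67, 6) = 5.67

5.67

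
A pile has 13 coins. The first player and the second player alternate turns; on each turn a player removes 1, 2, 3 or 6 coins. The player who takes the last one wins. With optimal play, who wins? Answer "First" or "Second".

Compute winning (W) and losing (L) positions by backward induction:
i:   0  1  2  3  4  5  6  7  8  9 10 11 12 13
     L  W  W  W  L  W  W  W  L  W  W  W  L  W
Position 13 is W, so the first player wins.

First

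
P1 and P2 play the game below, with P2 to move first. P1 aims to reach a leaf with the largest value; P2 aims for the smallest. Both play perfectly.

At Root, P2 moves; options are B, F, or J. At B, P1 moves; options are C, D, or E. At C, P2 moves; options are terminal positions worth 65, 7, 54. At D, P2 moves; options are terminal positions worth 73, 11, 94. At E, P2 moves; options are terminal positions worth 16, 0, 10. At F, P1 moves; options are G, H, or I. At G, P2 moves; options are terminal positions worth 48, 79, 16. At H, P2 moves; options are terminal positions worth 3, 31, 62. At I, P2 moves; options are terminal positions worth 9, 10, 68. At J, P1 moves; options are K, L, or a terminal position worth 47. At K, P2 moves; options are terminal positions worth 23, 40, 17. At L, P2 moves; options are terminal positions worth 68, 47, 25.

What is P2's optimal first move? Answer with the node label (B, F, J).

C (P2): min(65, 7, 54) = 7
D (P2): min(73, 11, 94) = 11
E (P2): min(16, 0, 10) = 0
B (P1): max(7, 11, 0) = 11
G (P2): min(48, 79, 16) = 16
H (P2): min(3, 31, 62) = 3
I (P2): min(9, 10, 68) = 9
F (P1): max(16, 3, 9) = 16
K (P2): min(23, 40, 17) = 17
L (P2): min(68, 47, 25) = 25
J (P1): max(17, 25, 47) = 47
Root (P2): min(11, 16, 47) = 11
P2 picks the child with the lowest value: B (value 11).

B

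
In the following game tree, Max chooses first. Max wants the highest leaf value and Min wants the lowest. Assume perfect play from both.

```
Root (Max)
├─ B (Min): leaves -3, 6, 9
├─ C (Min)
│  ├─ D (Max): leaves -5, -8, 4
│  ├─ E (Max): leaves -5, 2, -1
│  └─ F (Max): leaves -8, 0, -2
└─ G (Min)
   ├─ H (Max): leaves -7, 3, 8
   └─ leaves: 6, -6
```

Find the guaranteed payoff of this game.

0

B (Min): min(-3, 6, 9) = -3
D (Max): max(-5, -8, 4) = 4
E (Max): max(-5, 2, -1) = 2
F (Max): max(-8, 0, -2) = 0
C (Min): min(4, 2, 0) = 0
H (Max): max(-7, 3, 8) = 8
G (Min): min(8, 6, -6) = -6
Root (Max): max(-3, 0, -6) = 0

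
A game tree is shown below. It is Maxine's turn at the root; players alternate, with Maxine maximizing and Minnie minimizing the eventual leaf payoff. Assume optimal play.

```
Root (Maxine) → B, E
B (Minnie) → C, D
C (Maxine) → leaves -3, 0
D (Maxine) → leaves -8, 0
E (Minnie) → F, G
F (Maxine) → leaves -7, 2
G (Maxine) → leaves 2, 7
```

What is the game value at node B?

C: max(-3, 0) = 0
D: max(-8, 0) = 0
B: min(0, 0) = 0

0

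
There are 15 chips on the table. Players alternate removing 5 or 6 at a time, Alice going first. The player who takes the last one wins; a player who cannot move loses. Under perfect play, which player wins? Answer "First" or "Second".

Positions where the player to move wins (W) vs loses (L):
i:   0  1  2  3  4  5  6  7  8  9 10 11 12 13 14 15
     L  L  L  L  L  W  W  W  W  W  W  L  L  L  L  L
Position 15 is L, so the second player wins.

Second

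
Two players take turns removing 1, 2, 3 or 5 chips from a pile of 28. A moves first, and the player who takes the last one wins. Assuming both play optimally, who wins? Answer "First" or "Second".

Second

Positions where the player to move wins (W) vs loses (L):
i:   0  1  2  3  4  5  6  7  8  9 10 11 12 13 14 15 16 17 18 19 20 21 22 23 24 25 26 27 28
     L  W  W  W  L  W  W  W  L  W  W  W  L  W  W  W  L  W  W  W  L  W  W  W  L  W  W  W  L
Position 28 is L, so the second player wins.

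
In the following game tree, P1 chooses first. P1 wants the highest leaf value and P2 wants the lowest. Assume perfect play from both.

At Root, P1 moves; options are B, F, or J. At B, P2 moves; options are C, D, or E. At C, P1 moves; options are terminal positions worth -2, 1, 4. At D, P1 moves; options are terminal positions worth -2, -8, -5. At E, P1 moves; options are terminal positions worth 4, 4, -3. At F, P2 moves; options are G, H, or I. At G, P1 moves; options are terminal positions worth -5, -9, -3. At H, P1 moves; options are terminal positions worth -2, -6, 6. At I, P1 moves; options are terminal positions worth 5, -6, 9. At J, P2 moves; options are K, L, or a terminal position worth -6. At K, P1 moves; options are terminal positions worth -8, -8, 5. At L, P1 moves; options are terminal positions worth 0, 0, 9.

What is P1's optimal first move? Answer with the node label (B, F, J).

C (P1): max(-2, 1, 4) = 4
D (P1): max(-2, -8, -5) = -2
E (P1): max(4, 4, -3) = 4
B (P2): min(4, -2, 4) = -2
G (P1): max(-5, -9, -3) = -3
H (P1): max(-2, -6, 6) = 6
I (P1): max(5, -6, 9) = 9
F (P2): min(-3, 6, 9) = -3
K (P1): max(-8, -8, 5) = 5
L (P1): max(0, 0, 9) = 9
J (P2): min(5, 9, -6) = -6
Root (P1): max(-2, -3, -6) = -2
P1 picks the child with the highest value: B (value -2).

B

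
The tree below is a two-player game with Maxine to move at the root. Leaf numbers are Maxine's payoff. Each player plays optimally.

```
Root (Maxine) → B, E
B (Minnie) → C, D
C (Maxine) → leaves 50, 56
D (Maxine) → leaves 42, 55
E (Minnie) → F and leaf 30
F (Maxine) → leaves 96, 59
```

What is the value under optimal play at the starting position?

55

C (Maxine): max(50, 56) = 56
D (Maxine): max(42, 55) = 55
B (Minnie): min(56, 55) = 55
F (Maxine): max(96, 59) = 96
E (Minnie): min(96, 30) = 30
Root (Maxine): max(55, 30) = 55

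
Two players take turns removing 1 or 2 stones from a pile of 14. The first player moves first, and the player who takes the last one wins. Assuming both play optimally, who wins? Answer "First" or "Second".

Compute winning (W) and losing (L) positions by backward induction:
i:   0  1  2  3  4  5  6  7  8  9 10 11 12 13 14
     L  W  W  L  W  W  L  W  W  L  W  W  L  W  W
Position 14 is W, so the first player wins.

First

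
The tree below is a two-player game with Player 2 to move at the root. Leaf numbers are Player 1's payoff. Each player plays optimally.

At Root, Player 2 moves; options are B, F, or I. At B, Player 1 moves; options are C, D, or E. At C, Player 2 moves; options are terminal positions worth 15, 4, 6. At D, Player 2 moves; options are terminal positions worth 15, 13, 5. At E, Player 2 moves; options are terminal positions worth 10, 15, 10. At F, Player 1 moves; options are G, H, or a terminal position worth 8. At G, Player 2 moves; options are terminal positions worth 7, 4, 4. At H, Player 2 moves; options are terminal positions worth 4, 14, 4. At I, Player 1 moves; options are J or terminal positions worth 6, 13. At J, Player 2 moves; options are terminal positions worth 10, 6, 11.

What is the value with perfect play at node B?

10

C: min(15, 4, 6) = 4
D: min(15, 13, 5) = 5
E: min(10, 15, 10) = 10
B: max(4, 5, 10) = 10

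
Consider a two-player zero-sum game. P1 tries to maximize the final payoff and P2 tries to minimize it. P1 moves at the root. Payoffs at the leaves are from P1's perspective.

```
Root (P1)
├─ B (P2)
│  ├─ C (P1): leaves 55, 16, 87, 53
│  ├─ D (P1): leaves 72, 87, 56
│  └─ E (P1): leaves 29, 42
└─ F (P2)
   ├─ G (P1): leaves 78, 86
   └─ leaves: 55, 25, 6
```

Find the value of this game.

C (P1): max(55, 16, 87, 53) = 87
D (P1): max(72, 87, 56) = 87
E (P1): max(29, 42) = 42
B (P2): min(87, 87, 42) = 42
G (P1): max(78, 86) = 86
F (P2): min(86, 55, 25, 6) = 6
Root (P1): max(42, 6) = 42

42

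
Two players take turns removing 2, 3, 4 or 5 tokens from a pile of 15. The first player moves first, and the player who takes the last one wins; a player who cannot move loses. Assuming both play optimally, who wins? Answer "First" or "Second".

Second

i:   0  1  2  3  4  5  6  7  8  9 10 11 12 13 14 15
     L  L  W  W  W  W  W  L  L  W  W  W  W  W  L  L
Position 15 is L, so the second player wins.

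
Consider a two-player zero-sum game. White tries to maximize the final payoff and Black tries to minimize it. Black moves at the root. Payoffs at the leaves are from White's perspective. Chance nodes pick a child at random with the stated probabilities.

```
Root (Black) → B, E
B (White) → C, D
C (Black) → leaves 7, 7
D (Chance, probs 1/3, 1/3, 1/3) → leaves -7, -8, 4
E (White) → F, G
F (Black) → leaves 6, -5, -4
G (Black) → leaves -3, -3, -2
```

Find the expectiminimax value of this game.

-3

C (Black): min(7, 7) = 7
D (Chance): 1/3·-7 + 1/3·-8 + 1/3·4 = -3.67
B (White): max(7, -3.67) = 7
F (Black): min(6, -5, -4) = -5
G (Black): min(-3, -3, -2) = -3
E (White): max(-5, -3) = -3
Root (Black): min(7, -3) = -3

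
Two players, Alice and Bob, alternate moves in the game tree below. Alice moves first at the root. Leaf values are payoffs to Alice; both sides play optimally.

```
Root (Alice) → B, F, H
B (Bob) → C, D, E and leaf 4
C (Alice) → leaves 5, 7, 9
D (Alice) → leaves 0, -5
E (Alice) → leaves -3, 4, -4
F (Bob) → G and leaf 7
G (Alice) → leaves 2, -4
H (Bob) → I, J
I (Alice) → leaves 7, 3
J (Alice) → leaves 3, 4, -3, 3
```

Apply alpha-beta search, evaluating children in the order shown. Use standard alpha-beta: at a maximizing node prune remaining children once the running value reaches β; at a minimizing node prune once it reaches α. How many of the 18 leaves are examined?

C [α=-∞,β=+∞]: v=9
D [α=-∞,β=9]: v=0
E [α=-∞,β=0]: v=4 after child 2 ≥ β → β-cutoff, skip 1
B [α=-∞,β=+∞]: v=0
G [α=0,β=+∞]: v=2
F [α=0,β=+∞]: v=2
I [α=2,β=+∞]: v=7
J [α=2,β=7]: v=4
H [α=2,β=+∞]: v=4
Root [α=-∞,β=+∞]: v=4
Leaves evaluated: 17 of 18.

17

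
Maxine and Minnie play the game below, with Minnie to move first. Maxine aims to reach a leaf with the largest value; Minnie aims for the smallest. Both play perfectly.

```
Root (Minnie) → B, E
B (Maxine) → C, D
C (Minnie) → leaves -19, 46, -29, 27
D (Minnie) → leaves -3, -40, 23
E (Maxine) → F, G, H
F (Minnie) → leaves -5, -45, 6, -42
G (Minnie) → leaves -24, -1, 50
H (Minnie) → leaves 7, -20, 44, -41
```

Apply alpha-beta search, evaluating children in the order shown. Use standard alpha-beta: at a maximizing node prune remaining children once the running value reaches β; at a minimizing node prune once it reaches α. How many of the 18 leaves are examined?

C [α=-∞,β=+∞]: v=-29
D [α=-29,β=+∞]: v=-40 after child 2 ≤ α → α-cutoff, skip 1
B [α=-∞,β=+∞]: v=-29
F [α=-∞,β=-29]: v=-45
G [α=-45,β=-29]: v=-24
E [α=-∞,β=-29]: v=-24 after child 2 ≥ β → β-cutoff, skip 1
Root [α=-∞,β=+∞]: v=-29
Leaves evaluated: 13 of 18.

13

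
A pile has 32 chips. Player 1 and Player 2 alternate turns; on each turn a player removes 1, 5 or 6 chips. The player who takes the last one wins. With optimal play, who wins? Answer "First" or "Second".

First

Compute winning (W) and losing (L) positions by backward induction:
i:   0  1  2  3  4  5  6  7  8  9 10 11 12 13 14 15 16 17 18 19 20 21 22 23 24 25 26 27 28 29 30 31 32
     L  W  L  W  L  W  W  W  W  W  W  L  W  L  W  L  W  W  W  W  W  W  L  W  L  W  L  W  W  W  W  W  W
Position 32 is W, so the first player wins.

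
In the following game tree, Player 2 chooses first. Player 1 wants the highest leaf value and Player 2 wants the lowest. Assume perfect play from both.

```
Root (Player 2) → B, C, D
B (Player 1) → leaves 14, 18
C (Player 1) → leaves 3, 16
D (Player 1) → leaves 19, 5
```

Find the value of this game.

16

B (Player 1): max(14, 18) = 18
C (Player 1): max(3, 16) = 16
D (Player 1): max(19, 5) = 19
Root (Player 2): min(18, 16, 19) = 16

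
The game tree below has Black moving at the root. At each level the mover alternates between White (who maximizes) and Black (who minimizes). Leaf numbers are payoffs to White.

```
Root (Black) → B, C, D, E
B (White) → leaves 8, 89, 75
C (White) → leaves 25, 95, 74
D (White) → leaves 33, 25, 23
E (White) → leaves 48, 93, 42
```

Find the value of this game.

B (White): max(8, 89, 75) = 89
C (White): max(25, 95, 74) = 95
D (White): max(33, 25, 23) = 33
E (White): max(48, 93, 42) = 93
Root (Black): min(89, 95, 33, 93) = 33

33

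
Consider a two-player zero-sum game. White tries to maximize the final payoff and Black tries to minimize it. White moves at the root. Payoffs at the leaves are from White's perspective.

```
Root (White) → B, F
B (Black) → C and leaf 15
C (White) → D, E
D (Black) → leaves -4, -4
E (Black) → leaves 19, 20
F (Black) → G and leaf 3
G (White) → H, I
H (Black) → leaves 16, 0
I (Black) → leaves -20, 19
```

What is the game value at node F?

H: min(16, 0) = 0
I: min(-20, 19) = -20
G: max(0, -20) = 0
F: min(0, 3) = 0

0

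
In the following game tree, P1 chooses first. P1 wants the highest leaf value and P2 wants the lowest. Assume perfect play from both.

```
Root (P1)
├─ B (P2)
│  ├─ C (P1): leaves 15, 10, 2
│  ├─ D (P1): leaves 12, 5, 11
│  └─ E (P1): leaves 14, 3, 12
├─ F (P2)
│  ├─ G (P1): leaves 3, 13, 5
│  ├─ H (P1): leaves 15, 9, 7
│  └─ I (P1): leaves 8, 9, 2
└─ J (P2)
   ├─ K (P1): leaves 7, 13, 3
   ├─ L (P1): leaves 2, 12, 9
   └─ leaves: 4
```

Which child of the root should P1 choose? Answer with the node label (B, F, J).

B

C (P1): max(15, 10, 2) = 15
D (P1): max(12, 5, 11) = 12
E (P1): max(14, 3, 12) = 14
B (P2): min(15, 12, 14) = 12
G (P1): max(3, 13, 5) = 13
H (P1): max(15, 9, 7) = 15
I (P1): max(8, 9, 2) = 9
F (P2): min(13, 15, 9) = 9
K (P1): max(7, 13, 3) = 13
L (P1): max(2, 12, 9) = 12
J (P2): min(13, 12, 4) = 4
Root (P1): max(12, 9, 4) = 12
P1 picks the child with the highest value: B (value 12).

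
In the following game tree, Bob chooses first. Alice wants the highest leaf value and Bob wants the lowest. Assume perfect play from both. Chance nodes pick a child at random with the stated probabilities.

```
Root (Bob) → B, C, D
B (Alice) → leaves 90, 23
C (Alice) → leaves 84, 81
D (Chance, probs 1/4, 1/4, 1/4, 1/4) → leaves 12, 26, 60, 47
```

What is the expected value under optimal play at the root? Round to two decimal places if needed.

36.25

B (Alice): max(90, 23) = 90
C (Alice): max(84, 81) = 84
D (Chance): 1/4·12 + 1/4·26 + 1/4·60 + 1/4·47 = 36.25
Root (Bob): min(90, 84, 36.25) = 36.25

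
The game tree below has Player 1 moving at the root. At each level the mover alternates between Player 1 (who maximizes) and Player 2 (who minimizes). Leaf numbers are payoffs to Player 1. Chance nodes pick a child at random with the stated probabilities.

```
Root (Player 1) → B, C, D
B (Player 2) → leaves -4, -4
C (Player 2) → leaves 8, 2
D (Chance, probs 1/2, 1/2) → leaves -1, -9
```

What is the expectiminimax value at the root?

B (Player 2): min(-4, -4) = -4
C (Player 2): min(8, 2) = 2
D (Chance): 1/2·-1 + 1/2·-9 = -5
Root (Player 1): max(-4, 2, -5) = 2

2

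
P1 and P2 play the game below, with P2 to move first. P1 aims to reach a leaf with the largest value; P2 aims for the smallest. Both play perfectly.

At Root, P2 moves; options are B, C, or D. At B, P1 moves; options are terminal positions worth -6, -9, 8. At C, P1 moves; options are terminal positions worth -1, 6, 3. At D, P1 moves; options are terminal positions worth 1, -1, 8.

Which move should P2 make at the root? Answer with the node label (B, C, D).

C

B (P1): max(-6, -9, 8) = 8
C (P1): max(-1, 6, 3) = 6
D (P1): max(1, -1, 8) = 8
Root (P2): min(8, 6, 8) = 6
P2 picks the child with the lowest value: C (value 6).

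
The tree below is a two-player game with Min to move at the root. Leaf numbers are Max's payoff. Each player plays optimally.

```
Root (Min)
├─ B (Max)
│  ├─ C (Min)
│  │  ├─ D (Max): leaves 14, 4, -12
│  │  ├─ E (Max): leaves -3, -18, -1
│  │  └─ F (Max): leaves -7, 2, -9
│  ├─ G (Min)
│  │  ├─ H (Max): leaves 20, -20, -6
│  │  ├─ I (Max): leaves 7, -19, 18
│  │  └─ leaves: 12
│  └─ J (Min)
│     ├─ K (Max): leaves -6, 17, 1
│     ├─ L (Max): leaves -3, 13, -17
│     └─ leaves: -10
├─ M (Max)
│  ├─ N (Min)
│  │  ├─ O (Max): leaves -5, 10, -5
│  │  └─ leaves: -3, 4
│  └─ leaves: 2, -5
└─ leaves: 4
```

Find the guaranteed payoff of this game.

D (Max): max(14, 4, -12) = 14
E (Max): max(-3, -18, -1) = -1
F (Max): max(-7, 2, -9) = 2
C (Min): min(14, -1, 2) = -1
H (Max): max(20, -20, -6) = 20
I (Max): max(7, -19, 18) = 18
G (Min): min(20, 18, 12) = 12
K (Max): max(-6, 17, 1) = 17
L (Max): max(-3, 13, -17) = 13
J (Min): min(17, 13, -10) = -10
B (Max): max(-1, 12, -10) = 12
O (Max): max(-5, 10, -5) = 10
N (Min): min(10, -3, 4) = -3
M (Max): max(-3, 2, -5) = 2
Root (Min): min(12, 2, 4) = 2

2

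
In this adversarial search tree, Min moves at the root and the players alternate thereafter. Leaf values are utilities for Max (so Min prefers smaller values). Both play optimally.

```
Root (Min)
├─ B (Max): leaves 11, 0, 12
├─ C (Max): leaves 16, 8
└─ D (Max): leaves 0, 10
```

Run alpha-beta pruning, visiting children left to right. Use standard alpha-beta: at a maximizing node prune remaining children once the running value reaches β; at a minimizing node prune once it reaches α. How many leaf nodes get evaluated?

B [α=-∞,β=+∞]: v=12
C [α=-∞,β=12]: v=16 after child 1 ≥ β → β-cutoff, skip 1
D [α=-∞,β=12]: v=10
Root [α=-∞,β=+∞]: v=10
Leaves evaluated: 6 of 7.

6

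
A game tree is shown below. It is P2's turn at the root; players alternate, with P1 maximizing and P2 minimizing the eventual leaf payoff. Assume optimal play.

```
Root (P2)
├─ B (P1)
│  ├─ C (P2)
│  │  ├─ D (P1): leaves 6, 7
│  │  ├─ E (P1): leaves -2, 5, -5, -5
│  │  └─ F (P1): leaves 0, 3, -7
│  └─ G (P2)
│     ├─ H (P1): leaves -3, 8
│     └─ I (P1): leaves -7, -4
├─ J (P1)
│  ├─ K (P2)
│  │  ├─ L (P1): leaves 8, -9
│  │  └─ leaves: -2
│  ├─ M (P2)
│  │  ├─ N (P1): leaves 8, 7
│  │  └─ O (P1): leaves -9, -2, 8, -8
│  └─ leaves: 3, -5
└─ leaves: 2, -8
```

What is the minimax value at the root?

D (P1): max(6, 7) = 7
E (P1): max(-2, 5, -5, -5) = 5
F (P1): max(0, 3, -7) = 3
C (P2): min(7, 5, 3) = 3
H (P1): max(-3, 8) = 8
I (P1): max(-7, -4) = -4
G (P2): min(8, -4) = -4
B (P1): max(3, -4) = 3
L (P1): max(8, -9) = 8
K (P2): min(8, -2) = -2
N (P1): max(8, 7) = 8
O (P1): max(-9, -2, 8, -8) = 8
M (P2): min(8, 8) = 8
J (P1): max(-2, 8, 3, -5) = 8
Root (P2): min(3, 8, 2, -8) = -8

-8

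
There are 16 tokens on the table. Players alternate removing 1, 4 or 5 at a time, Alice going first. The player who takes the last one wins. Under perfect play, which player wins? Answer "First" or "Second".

Compute winning (W) and losing (L) positions by backward induction:
i:   0  1  2  3  4  5  6  7  8  9 10 11 12 13 14 15 16
     L  W  L  W  W  W  W  W  L  W  L  W  W  W  W  W  L
Position 16 is L, so the second player wins.

Second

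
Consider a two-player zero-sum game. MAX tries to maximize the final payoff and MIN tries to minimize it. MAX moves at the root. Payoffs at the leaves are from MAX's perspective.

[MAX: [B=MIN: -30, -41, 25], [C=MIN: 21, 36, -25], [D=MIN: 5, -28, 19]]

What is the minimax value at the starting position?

-25

B (MIN): min(-30, -41, 25) = -41
C (MIN): min(21, 36, -25) = -25
D (MIN): min(5, -28, 19) = -28
Root (MAX): max(-41, -25, -28) = -25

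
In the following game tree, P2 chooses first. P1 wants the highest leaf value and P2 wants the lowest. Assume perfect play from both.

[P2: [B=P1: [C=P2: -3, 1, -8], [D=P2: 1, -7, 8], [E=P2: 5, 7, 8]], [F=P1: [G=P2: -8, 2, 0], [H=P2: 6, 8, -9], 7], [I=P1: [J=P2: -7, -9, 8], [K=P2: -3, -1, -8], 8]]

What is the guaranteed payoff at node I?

8

J: min(-7, -9, 8) = -9
K: min(-3, -1, -8) = -8
I: max(-9, -8, 8) = 8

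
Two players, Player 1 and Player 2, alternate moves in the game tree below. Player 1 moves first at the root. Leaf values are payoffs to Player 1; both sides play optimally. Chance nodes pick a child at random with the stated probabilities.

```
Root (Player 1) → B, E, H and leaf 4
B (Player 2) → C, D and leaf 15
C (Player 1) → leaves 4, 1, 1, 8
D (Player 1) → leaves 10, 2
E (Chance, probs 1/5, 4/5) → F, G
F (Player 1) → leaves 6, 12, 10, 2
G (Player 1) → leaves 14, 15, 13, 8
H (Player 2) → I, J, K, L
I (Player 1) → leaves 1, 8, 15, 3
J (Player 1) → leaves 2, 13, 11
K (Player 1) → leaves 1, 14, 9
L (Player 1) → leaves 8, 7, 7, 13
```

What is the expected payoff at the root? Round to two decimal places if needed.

14.4

C (Player 1): max(4, 1, 1, 8) = 8
D (Player 1): max(10, 2) = 10
B (Player 2): min(8, 10, 15) = 8
F (Player 1): max(6, 12, 10, 2) = 12
G (Player 1): max(14, 15, 13, 8) = 15
E (Chance): 1/5·12 + 4/5·15 = 14.4
I (Player 1): max(1, 8, 15, 3) = 15
J (Player 1): max(2, 13, 11) = 13
K (Player 1): max(1, 14, 9) = 14
L (Player 1): max(8, 7, 7, 13) = 13
H (Player 2): min(15, 13, 14, 13) = 13
Root (Player 1): max(8, 14.4, 13, 4) = 14.4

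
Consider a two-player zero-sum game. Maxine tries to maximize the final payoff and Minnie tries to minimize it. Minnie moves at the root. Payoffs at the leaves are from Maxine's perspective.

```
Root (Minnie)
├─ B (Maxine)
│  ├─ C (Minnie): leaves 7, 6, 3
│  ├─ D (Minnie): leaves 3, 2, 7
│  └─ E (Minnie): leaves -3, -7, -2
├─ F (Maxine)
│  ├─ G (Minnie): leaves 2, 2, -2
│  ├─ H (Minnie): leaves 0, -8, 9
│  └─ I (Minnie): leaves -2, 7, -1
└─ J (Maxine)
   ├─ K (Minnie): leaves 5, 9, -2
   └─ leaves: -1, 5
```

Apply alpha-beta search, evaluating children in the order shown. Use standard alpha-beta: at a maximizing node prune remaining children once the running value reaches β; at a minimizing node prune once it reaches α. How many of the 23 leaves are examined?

14

C [α=-∞,β=+∞]: v=3
D [α=3,β=+∞]: v=3 after child 1 ≤ α → α-cutoff, skip 2
E [α=3,β=+∞]: v=-3 after child 1 ≤ α → α-cutoff, skip 2
B [α=-∞,β=+∞]: v=3
G [α=-∞,β=3]: v=-2
H [α=-2,β=3]: v=-8 after child 2 ≤ α → α-cutoff, skip 1
I [α=-2,β=3]: v=-2 after child 1 ≤ α → α-cutoff, skip 2
F [α=-∞,β=3]: v=-2
K [α=-∞,β=-2]: v=-2
J [α=-∞,β=-2]: v=-2 after child 1 ≥ β → β-cutoff, skip 2
Root [α=-∞,β=+∞]: v=-2
Leaves evaluated: 14 of 23.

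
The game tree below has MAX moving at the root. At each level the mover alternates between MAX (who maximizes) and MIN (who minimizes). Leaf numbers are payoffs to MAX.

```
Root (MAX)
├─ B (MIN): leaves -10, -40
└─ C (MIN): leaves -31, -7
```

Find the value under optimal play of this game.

-31

B (MIN): min(-10, -40) = -40
C (MIN): min(-31, -7) = -31
Root (MAX): max(-40, -31) = -31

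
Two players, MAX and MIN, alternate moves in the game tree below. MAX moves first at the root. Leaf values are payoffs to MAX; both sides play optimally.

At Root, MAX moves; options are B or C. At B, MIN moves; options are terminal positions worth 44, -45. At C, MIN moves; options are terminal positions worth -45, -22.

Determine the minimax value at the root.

-45

B (MIN): min(44, -45) = -45
C (MIN): min(-45, -22) = -45
Root (MAX): max(-45, -45) = -45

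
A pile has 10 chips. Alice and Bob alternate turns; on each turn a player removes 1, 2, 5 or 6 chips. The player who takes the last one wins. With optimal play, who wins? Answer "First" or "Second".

Second

Positions where the player to move wins (W) vs loses (L):
i:   0  1  2  3  4  5  6  7  8  9 10
     L  W  W  L  W  W  W  L  W  W  L
Position 10 is L, so the second player wins.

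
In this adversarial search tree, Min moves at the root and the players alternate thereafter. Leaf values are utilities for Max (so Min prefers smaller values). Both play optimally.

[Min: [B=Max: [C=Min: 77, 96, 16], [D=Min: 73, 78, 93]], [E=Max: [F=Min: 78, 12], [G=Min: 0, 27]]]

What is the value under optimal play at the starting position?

12

C (Min): min(77, 96, 16) = 16
D (Min): min(73, 78, 93) = 73
B (Max): max(16, 73) = 73
F (Min): min(78, 12) = 12
G (Min): min(0, 27) = 0
E (Max): max(12, 0) = 12
Root (Min): min(73, 12) = 12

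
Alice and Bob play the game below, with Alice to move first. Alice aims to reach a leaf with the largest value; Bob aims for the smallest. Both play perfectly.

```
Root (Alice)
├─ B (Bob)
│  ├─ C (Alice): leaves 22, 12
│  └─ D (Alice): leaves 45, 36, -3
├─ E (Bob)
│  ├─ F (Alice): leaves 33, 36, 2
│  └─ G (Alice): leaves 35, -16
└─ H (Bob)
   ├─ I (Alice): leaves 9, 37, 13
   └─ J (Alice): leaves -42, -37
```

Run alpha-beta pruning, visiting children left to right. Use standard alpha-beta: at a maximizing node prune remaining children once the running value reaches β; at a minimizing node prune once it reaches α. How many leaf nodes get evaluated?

C [α=-∞,β=+∞]: v=22
D [α=-∞,β=22]: v=45 after child 1 ≥ β → β-cutoff, skip 2
B [α=-∞,β=+∞]: v=22
F [α=22,β=+∞]: v=36
G [α=22,β=36]: v=35
E [α=22,β=+∞]: v=35
I [α=35,β=+∞]: v=37
J [α=35,β=37]: v=-37
H [α=35,β=+∞]: v=-37
Root [α=-∞,β=+∞]: v=35
Leaves evaluated: 13 of 15.

13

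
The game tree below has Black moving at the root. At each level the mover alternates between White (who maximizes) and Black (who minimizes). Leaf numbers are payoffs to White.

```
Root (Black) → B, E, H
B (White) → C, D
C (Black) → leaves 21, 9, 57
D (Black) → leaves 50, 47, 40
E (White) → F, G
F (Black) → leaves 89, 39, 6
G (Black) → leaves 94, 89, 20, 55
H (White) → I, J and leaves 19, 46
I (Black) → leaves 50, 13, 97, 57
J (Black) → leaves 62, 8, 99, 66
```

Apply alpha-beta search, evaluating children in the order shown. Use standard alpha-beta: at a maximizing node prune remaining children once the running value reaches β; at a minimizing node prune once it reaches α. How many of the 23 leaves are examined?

C [α=-∞,β=+∞]: v=9
D [α=9,β=+∞]: v=40
B [α=-∞,β=+∞]: v=40
F [α=-∞,β=40]: v=6
G [α=6,β=40]: v=20
E [α=-∞,β=40]: v=20
I [α=-∞,β=20]: v=13
J [α=13,β=20]: v=8 after child 2 ≤ α → α-cutoff, skip 2
H [α=-∞,β=20]: v=46
Root [α=-∞,β=+∞]: v=20
Leaves evaluated: 21 of 23.

21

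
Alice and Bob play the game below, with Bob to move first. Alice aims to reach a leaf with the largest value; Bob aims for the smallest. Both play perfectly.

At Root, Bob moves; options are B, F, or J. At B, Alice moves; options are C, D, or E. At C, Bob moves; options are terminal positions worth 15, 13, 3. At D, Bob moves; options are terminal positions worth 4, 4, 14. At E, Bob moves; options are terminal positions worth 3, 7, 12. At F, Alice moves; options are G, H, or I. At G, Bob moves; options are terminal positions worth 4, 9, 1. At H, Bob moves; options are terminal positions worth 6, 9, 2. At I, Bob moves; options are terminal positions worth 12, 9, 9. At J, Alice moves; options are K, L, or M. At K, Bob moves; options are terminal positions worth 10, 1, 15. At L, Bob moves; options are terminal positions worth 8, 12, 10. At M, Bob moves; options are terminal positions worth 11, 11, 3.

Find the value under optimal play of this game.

4

C (Bob): min(15, 13, 3) = 3
D (Bob): min(4, 4, 14) = 4
E (Bob): min(3, 7, 12) = 3
B (Alice): max(3, 4, 3) = 4
G (Bob): min(4, 9, 1) = 1
H (Bob): min(6, 9, 2) = 2
I (Bob): min(12, 9, 9) = 9
F (Alice): max(1, 2, 9) = 9
K (Bob): min(10, 1, 15) = 1
L (Bob): min(8, 12, 10) = 8
M (Bob): min(11, 11, 3) = 3
J (Alice): max(1, 8, 3) = 8
Root (Bob): min(4, 9, 8) = 4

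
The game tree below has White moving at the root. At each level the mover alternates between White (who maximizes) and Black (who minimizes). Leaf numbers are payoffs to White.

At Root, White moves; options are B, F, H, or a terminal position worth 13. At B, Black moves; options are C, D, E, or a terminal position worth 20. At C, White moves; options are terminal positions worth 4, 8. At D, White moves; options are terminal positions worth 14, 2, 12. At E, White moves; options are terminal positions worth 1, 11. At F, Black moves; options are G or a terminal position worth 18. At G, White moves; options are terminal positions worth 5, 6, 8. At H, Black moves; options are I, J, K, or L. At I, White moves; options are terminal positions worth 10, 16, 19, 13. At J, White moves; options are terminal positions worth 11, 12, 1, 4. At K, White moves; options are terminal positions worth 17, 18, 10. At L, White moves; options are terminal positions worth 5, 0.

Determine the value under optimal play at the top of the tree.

13

C (White): max(4, 8) = 8
D (White): max(14, 2, 12) = 14
E (White): max(1, 11) = 11
B (Black): min(8, 14, 11, 20) = 8
G (White): max(5, 6, 8) = 8
F (Black): min(8, 18) = 8
I (White): max(10, 16, 19, 13) = 19
J (White): max(11, 12, 1, 4) = 12
K (White): max(17, 18, 10) = 18
L (White): max(5, 0) = 5
H (Black): min(19, 12, 18, 5) = 5
Root (White): max(8, 8, 5, 13) = 13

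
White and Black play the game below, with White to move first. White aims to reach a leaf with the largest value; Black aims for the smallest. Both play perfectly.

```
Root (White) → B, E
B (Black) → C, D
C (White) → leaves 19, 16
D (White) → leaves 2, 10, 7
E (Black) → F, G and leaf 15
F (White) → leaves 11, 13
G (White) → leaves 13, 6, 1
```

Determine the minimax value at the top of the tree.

C (White): max(19, 16) = 19
D (White): max(2, 10, 7) = 10
B (Black): min(19, 10) = 10
F (White): max(11, 13) = 13
G (White): max(13, 6, 1) = 13
E (Black): min(13, 13, 15) = 13
Root (White): max(10, 13) = 13

13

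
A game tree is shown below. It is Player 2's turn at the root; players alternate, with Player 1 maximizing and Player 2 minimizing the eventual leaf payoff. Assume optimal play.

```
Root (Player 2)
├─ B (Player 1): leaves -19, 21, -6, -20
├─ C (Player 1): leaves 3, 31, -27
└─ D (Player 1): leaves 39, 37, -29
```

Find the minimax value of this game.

B (Player 1): max(-19, 21, -6, -20) = 21
C (Player 1): max(3, 31, -27) = 31
D (Player 1): max(39, 37, -29) = 39
Root (Player 2): min(21, 31, 39) = 21

21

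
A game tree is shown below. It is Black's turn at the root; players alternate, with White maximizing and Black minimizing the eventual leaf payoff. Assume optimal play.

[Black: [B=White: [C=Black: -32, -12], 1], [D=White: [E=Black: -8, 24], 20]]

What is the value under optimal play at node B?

C: min(-32, -12) = -32
B: max(-32, 1) = 1

1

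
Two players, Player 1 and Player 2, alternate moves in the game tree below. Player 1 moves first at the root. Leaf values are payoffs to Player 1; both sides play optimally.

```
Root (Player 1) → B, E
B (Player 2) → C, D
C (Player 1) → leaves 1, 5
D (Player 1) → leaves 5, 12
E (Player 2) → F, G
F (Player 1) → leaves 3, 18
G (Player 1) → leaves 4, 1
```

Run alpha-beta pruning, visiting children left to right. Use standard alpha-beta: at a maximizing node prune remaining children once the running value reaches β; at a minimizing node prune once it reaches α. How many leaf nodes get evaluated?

C [α=-∞,β=+∞]: v=5
D [α=-∞,β=5]: v=5 after child 1 ≥ β → β-cutoff, skip 1
B [α=-∞,β=+∞]: v=5
F [α=5,β=+∞]: v=18
G [α=5,β=18]: v=4
E [α=5,β=+∞]: v=4
Root [α=-∞,β=+∞]: v=5
Leaves evaluated: 7 of 8.

7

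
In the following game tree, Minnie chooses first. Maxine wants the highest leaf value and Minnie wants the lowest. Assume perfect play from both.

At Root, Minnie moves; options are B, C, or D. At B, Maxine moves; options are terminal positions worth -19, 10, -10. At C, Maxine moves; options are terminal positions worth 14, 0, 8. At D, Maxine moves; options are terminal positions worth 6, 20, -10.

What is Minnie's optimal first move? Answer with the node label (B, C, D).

B

B (Maxine): max(-19, 10, -10) = 10
C (Maxine): max(14, 0, 8) = 14
D (Maxine): max(6, 20, -10) = 20
Root (Minnie): min(10, 14, 20) = 10
Minnie picks the child with the lowest value: B (value 10).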